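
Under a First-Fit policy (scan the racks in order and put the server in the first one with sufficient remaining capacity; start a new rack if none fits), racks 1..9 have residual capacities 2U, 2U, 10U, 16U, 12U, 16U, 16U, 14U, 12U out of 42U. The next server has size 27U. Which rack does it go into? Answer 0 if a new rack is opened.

0

No rack has ≥ 27U free, so a new rack is opened.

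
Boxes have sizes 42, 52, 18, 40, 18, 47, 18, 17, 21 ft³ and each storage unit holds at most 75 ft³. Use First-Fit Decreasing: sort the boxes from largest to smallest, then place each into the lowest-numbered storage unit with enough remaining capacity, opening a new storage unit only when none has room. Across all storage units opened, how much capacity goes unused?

Sorted descending: 52, 47, 42, 40, 21, 18, 18, 18, 17.
52 ft³ → storage unit 1 (remaining 23 ft³)
47 ft³ → storage unit 2 (remaining 28 ft³)
42 ft³ → storage unit 3 (remaining 33 ft³)
40 ft³ → storage unit 4 (remaining 35 ft³)
21 ft³ → storage unit 1 (remaining 2 ft³)
18 ft³ → storage unit 2 (remaining 10 ft³)
18 ft³ → storage unit 3 (remaining 15 ft³)
18 ft³ → storage unit 4 (remaining 17 ft³)
17 ft³ → storage unit 4 (remaining 0 ft³)
4 storage units × 75 ft³ = 300 ft³; used 273 ft³; unused 27 ft³.

27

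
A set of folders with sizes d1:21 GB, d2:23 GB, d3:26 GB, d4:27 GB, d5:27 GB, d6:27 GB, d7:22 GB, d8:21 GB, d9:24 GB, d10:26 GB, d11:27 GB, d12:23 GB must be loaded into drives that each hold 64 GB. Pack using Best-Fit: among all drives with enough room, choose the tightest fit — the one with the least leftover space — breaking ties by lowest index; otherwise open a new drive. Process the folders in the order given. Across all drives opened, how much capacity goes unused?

drive 1: place d1 (21 GB), 43 GB left
drive 1: place d2 (23 GB), 20 GB left
drive 2: place d3 (26 GB), 38 GB left
drive 2: place d4 (27 GB), 11 GB left
drive 3: place d5 (27 GB), 37 GB left
drive 3: place d6 (27 GB), 10 GB left
drive 4: place d7 (22 GB), 42 GB left
drive 4: place d8 (21 GB), 21 GB left
drive 5: place d9 (24 GB), 40 GB left
drive 5: place d10 (26 GB), 14 GB left
drive 6: place d11 (27 GB), 37 GB left
drive 6: place d12 (23 GB), 14 GB left
6 drives × 64 GB = 384 GB; used 294 GB; unused 90 GB.

90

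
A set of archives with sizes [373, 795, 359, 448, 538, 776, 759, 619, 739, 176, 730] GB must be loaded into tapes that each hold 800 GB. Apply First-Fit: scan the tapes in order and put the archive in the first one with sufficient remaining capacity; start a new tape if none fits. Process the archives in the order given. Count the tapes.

9

Put 373 GB in tape 1; 427 GB remain.
Put 795 GB in tape 2; 5 GB remain.
Put 359 GB in tape 1; 68 GB remain.
Put 448 GB in tape 3; 352 GB remain.
Put 538 GB in tape 4; 262 GB remain.
Put 776 GB in tape 5; 24 GB remain.
Put 759 GB in tape 6; 41 GB remain.
Put 619 GB in tape 7; 181 GB remain.
Put 739 GB in tape 8; 61 GB remain.
Put 176 GB in tape 3; 176 GB remain.
Put 730 GB in tape 9; 70 GB remain.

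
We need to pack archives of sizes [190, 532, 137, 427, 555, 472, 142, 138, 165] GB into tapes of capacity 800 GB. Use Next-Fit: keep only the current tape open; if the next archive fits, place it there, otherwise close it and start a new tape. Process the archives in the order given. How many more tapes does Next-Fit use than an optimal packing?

Next-Fit: [190,532] [137,427] [555] [472,142,138] [165] → 5 tapes.
Total size 2758 GB; any packing needs at least ⌈2758/800⌉ = 4 tapes.
An optimal packing achieves that bound: [555,190] [532,165] [472,142,138] [427,137] → 4 tapes.
Excess: 5 − 4 = 1.

1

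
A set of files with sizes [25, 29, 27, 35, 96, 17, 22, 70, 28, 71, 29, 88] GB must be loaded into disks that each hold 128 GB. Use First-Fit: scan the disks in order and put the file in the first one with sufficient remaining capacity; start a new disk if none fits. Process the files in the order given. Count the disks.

Put 25 GB in disk 1; 103 GB remain.
Put 29 GB in disk 1; 74 GB remain.
Put 27 GB in disk 1; 47 GB remain.
Put 35 GB in disk 1; 12 GB remain.
Put 96 GB in disk 2; 32 GB remain.
Put 17 GB in disk 2; 15 GB remain.
Put 22 GB in disk 3; 106 GB remain.
Put 70 GB in disk 3; 36 GB remain.
Put 28 GB in disk 3; 8 GB remain.
Put 71 GB in disk 4; 57 GB remain.
Put 29 GB in disk 4; 28 GB remain.
Put 88 GB in disk 5; 40 GB remain.
Final disks: [25,29,27,35] [96,17] [22,70,28] [71,29] [88].

5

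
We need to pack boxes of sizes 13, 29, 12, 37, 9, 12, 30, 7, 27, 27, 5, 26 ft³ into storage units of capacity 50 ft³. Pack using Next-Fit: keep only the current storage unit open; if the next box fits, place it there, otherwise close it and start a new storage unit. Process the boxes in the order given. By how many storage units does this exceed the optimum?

Next-Fit: [13,29] [12,37] [9,12] [30,7] [27] [27,5] [26] → 7 storage units.
6 boxes exceed 25 ft³ (half the capacity), and no two of those can share a storage unit, so at least 6 storage units are needed.
An optimal packing achieves that bound: [37,13] [30,12,7] [29,12,9] [27,5] [27] [26] → 6 storage units.
Excess: 7 − 6 = 1.

1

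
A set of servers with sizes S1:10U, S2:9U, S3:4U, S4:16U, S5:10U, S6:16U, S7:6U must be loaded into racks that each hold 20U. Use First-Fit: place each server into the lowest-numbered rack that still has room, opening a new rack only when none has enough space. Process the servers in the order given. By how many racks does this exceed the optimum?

First-Fit: [10,9] [4,16] [10,6] [16] → 4 racks.
Total size 71U; any packing needs at least ⌈71/20⌉ = 4 racks.
So 4 is already optimal.

0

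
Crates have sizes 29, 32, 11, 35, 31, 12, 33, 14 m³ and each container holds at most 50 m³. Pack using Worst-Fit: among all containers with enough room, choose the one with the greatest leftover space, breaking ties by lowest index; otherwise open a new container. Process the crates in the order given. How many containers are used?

Put 29 m³ in container 1; 21 m³ remain.
Put 32 m³ in container 2; 18 m³ remain.
Put 11 m³ in container 1; 10 m³ remain.
Put 35 m³ in container 3; 15 m³ remain.
Put 31 m³ in container 4; 19 m³ remain.
Put 12 m³ in container 4; 7 m³ remain.
Put 33 m³ in container 5; 17 m³ remain.
Put 14 m³ in container 2; 4 m³ remain.
Final containers: [29,11] [32,14] [35] [31,12] [33].

5 containers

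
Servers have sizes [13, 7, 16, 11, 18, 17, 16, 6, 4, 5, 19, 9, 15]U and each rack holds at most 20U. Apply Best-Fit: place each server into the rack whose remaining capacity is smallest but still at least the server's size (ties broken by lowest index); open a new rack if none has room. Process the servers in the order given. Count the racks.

9

13U → rack 1 (remaining 7U)
7U → rack 1 (remaining 0U)
16U → rack 2 (remaining 4U)
11U → rack 3 (remaining 9U)
18U → rack 4 (remaining 2U)
17U → rack 5 (remaining 3U)
16U → rack 6 (remaining 4U)
6U → rack 3 (remaining 3U)
4U → rack 2 (remaining 0U)
5U → rack 7 (remaining 15U)
19U → rack 8 (remaining 1U)
9U → rack 7 (remaining 6U)
15U → rack 9 (remaining 5U)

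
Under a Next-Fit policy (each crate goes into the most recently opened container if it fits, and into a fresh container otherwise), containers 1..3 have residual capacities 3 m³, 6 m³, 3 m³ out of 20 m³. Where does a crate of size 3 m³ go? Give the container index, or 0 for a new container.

3

Next-Fit only looks at container 3, which has 3 m³ free.
3 m³ fits there.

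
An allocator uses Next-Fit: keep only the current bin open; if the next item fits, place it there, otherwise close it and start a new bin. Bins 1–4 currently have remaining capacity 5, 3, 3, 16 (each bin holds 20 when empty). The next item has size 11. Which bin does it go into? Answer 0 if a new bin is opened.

Next-Fit only looks at bin 4, which has 16 free.
11 fits there.

4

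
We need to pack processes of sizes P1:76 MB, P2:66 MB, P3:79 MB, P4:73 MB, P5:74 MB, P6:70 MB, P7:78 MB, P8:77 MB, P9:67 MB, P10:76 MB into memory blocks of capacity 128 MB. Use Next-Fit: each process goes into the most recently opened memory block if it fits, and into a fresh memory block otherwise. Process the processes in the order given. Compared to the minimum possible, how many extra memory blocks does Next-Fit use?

Next-Fit: [76] [66] [79] [73] [74] [70] [78] [77] [67] [76] → 10 memory blocks.
10 processes exceed 64 MB (half the capacity), and no two of those can share a memory block, so at least 10 memory blocks are needed.
So 10 is already optimal.

0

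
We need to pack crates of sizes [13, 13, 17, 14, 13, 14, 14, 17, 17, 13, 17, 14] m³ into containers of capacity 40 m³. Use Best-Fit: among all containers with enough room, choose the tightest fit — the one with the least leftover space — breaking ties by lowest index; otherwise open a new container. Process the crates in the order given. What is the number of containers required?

13 m³ → container 1 (remaining 27 m³)
13 m³ → container 1 (remaining 14 m³)
17 m³ → container 2 (remaining 23 m³)
14 m³ → container 1 (remaining 0 m³)
13 m³ → container 2 (remaining 10 m³)
14 m³ → container 3 (remaining 26 m³)
14 m³ → container 3 (remaining 12 m³)
17 m³ → container 4 (remaining 23 m³)
17 m³ → container 4 (remaining 6 m³)
13 m³ → container 5 (remaining 27 m³)
17 m³ → container 5 (remaining 10 m³)
14 m³ → container 6 (remaining 26 m³)

6 containers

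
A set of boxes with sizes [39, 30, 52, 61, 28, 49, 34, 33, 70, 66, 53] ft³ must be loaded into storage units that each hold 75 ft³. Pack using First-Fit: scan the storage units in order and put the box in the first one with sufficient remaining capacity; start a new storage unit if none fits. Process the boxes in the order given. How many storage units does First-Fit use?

9

Put 39 ft³ in storage unit 1; 36 ft³ remain.
Put 30 ft³ in storage unit 1; 6 ft³ remain.
Put 52 ft³ in storage unit 2; 23 ft³ remain.
Put 61 ft³ in storage unit 3; 14 ft³ remain.
Put 28 ft³ in storage unit 4; 47 ft³ remain.
Put 49 ft³ in storage unit 5; 26 ft³ remain.
Put 34 ft³ in storage unit 4; 13 ft³ remain.
Put 33 ft³ in storage unit 6; 42 ft³ remain.
Put 70 ft³ in storage unit 7; 5 ft³ remain.
Put 66 ft³ in storage unit 8; 9 ft³ remain.
Put 53 ft³ in storage unit 9; 22 ft³ remain.
Final storage units: [39,30] [52] [61] [28,34] [49] [33] [70] [66] [53].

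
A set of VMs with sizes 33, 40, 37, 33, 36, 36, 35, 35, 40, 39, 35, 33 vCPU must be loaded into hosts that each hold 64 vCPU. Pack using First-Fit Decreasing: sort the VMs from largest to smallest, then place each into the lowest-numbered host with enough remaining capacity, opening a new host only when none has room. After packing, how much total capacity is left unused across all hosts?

336

Sorted descending: 40, 40, 39, 37, 36, 36, 35, 35, 35, 33, 33, 33.
Put 40 vCPU in host 1; 24 vCPU remain.
Put 40 vCPU in host 2; 24 vCPU remain.
Put 39 vCPU in host 3; 25 vCPU remain.
Put 37 vCPU in host 4; 27 vCPU remain.
Put 36 vCPU in host 5; 28 vCPU remain.
Put 36 vCPU in host 6; 28 vCPU remain.
Put 35 vCPU in host 7; 29 vCPU remain.
Put 35 vCPU in host 8; 29 vCPU remain.
Put 35 vCPU in host 9; 29 vCPU remain.
Put 33 vCPU in host 10; 31 vCPU remain.
Put 33 vCPU in host 11; 31 vCPU remain.
Put 33 vCPU in host 12; 31 vCPU remain.
12 hosts × 64 vCPU = 768 vCPU; used 432 vCPU; unused 336 vCPU.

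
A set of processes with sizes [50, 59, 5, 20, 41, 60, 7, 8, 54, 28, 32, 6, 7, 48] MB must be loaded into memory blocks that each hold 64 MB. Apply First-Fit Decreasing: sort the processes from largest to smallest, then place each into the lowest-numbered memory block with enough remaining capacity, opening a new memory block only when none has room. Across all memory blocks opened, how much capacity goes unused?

Sorted descending: 60, 59, 54, 50, 48, 41, 32, 28, 20, 8, 7, 7, 6, 5.
Put 60 MB in memory block 1; 4 MB remain.
Put 59 MB in memory block 2; 5 MB remain.
Put 54 MB in memory block 3; 10 MB remain.
Put 50 MB in memory block 4; 14 MB remain.
Put 48 MB in memory block 5; 16 MB remain.
Put 41 MB in memory block 6; 23 MB remain.
Put 32 MB in memory block 7; 32 MB remain.
Put 28 MB in memory block 7; 4 MB remain.
Put 20 MB in memory block 6; 3 MB remain.
Put 8 MB in memory block 3; 2 MB remain.
Put 7 MB in memory block 4; 7 MB remain.
Put 7 MB in memory block 4; 0 MB remain.
Put 6 MB in memory block 5; 10 MB remain.
Put 5 MB in memory block 2; 0 MB remain.
7 memory blocks × 64 MB = 448 MB; used 425 MB; unused 23 MB.

23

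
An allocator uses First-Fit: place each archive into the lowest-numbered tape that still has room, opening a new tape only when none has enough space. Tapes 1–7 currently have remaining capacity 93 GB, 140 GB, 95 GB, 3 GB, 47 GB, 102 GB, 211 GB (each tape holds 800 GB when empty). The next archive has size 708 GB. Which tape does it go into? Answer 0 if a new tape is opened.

No tape has ≥ 708 GB free, so a new tape is opened.

0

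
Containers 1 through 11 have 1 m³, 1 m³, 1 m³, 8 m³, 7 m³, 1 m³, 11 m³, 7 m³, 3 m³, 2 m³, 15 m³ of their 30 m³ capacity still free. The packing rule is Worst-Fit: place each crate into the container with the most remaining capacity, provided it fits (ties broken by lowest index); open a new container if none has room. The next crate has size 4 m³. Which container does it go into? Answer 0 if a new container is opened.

Containers with room: container 4 (8 m³), container 5 (7 m³), container 7 (11 m³), container 8 (7 m³), container 11 (15 m³).
Most room is container 11 with 15 m³ free.

11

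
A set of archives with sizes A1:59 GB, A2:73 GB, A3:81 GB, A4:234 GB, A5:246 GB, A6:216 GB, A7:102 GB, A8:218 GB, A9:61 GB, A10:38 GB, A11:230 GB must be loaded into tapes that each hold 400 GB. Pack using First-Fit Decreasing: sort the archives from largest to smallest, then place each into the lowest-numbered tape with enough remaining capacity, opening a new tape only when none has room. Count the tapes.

5 tapes

Sorted descending: 246, 234, 230, 218, 216, 102, 81, 73, 61, 59, 38.
tape 1: place 246 GB, 154 GB left
tape 2: place 234 GB, 166 GB left
tape 3: place 230 GB, 170 GB left
tape 4: place 218 GB, 182 GB left
tape 5: place 216 GB, 184 GB left
tape 1: place 102 GB, 52 GB left
tape 2: place 81 GB, 85 GB left
tape 2: place 73 GB, 12 GB left
tape 3: place 61 GB, 109 GB left
tape 3: place 59 GB, 50 GB left
tape 1: place 38 GB, 14 GB left
Final tapes: [246,102,38] [234,81,73] [230,61,59] [218] [216].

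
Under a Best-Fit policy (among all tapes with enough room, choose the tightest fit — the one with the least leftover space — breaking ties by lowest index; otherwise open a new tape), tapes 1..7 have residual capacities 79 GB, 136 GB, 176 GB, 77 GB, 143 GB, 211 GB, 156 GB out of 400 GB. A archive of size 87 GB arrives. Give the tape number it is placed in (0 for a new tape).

Tapes with room: tape 2 (136 GB), tape 3 (176 GB), tape 5 (143 GB), tape 6 (211 GB), tape 7 (156 GB).
Tightest fit is tape 2 with 136 GB free.

2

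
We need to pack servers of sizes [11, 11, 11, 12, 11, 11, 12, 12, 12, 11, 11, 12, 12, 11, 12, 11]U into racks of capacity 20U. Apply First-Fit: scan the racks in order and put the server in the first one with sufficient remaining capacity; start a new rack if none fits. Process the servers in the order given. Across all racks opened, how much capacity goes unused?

rack 1: place 11U, 9U left
rack 2: place 11U, 9U left
rack 3: place 11U, 9U left
rack 4: place 12U, 8U left
rack 5: place 11U, 9U left
rack 6: place 11U, 9U left
rack 7: place 12U, 8U left
rack 8: place 12U, 8U left
rack 9: place 12U, 8U left
rack 10: place 11U, 9U left
rack 11: place 11U, 9U left
rack 12: place 12U, 8U left
rack 13: place 12U, 8U left
rack 14: place 11U, 9U left
rack 15: place 12U, 8U left
rack 16: place 11U, 9U left
16 racks × 20U = 320U; used 183U; unused 137U.

137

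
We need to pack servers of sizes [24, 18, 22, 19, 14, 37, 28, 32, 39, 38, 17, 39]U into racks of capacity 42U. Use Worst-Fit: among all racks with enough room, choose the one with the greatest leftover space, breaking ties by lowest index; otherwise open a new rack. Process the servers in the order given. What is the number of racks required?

9

rack 1: place 24U, 18U left
rack 1: place 18U, 0U left
rack 2: place 22U, 20U left
rack 2: place 19U, 1U left
rack 3: place 14U, 28U left
rack 4: place 37U, 5U left
rack 3: place 28U, 0U left
rack 5: place 32U, 10U left
rack 6: place 39U, 3U left
rack 7: place 38U, 4U left
rack 8: place 17U, 25U left
rack 9: place 39U, 3U left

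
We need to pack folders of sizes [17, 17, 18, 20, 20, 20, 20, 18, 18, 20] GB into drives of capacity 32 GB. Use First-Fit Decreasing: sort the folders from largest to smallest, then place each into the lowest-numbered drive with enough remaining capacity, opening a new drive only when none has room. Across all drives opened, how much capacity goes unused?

Sorted descending: 20, 20, 20, 20, 20, 18, 18, 18, 17, 17.
drive 1: place 20 GB, 12 GB left
drive 2: place 20 GB, 12 GB left
drive 3: place 20 GB, 12 GB left
drive 4: place 20 GB, 12 GB left
drive 5: place 20 GB, 12 GB left
drive 6: place 18 GB, 14 GB left
drive 7: place 18 GB, 14 GB left
drive 8: place 18 GB, 14 GB left
drive 9: place 17 GB, 15 GB left
drive 10: place 17 GB, 15 GB left
10 drives × 32 GB = 320 GB; used 188 GB; unused 132 GB.

132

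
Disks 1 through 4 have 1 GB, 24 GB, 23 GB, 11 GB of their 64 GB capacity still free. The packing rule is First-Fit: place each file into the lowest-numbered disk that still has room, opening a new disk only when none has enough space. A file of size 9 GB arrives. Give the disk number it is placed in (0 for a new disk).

Disks with room: disk 2 (24 GB), disk 3 (23 GB), disk 4 (11 GB).
The first with room is disk 2.

2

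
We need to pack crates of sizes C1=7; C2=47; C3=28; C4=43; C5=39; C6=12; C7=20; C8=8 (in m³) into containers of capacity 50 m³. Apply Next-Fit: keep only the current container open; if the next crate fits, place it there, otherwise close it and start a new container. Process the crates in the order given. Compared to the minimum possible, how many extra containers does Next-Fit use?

1

Next-Fit: [7] [47] [28] [43] [39] [12,20,8] → 6 containers.
Total size 204 m³; any packing needs at least ⌈204/50⌉ = 5 containers.
An optimal packing achieves that bound: [47] [43,7] [39,8] [28,20] [12] → 5 containers.
Excess: 6 − 5 = 1.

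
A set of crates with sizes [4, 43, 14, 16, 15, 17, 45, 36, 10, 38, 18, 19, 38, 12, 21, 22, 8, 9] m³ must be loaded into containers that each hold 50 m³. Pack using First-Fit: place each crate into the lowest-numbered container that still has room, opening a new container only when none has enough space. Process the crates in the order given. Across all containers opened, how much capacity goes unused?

container 1: place 4 m³, 46 m³ left
container 1: place 43 m³, 3 m³ left
container 2: place 14 m³, 36 m³ left
container 2: place 16 m³, 20 m³ left
container 2: place 15 m³, 5 m³ left
container 3: place 17 m³, 33 m³ left
container 4: place 45 m³, 5 m³ left
container 5: place 36 m³, 14 m³ left
container 3: place 10 m³, 23 m³ left
container 6: place 38 m³, 12 m³ left
container 3: place 18 m³, 5 m³ left
container 7: place 19 m³, 31 m³ left
container 8: place 38 m³, 12 m³ left
container 5: place 12 m³, 2 m³ left
container 7: place 21 m³, 10 m³ left
container 9: place 22 m³, 28 m³ left
container 6: place 8 m³, 4 m³ left
container 7: place 9 m³, 1 m³ left
9 containers × 50 m³ = 450 m³; used 385 m³; unused 65 m³.

65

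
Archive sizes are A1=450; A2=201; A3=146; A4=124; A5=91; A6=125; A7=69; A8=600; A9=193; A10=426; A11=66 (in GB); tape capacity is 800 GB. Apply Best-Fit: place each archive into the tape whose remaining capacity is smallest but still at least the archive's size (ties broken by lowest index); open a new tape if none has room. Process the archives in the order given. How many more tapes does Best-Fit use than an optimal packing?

0

Best-Fit: [450,201,146] [124,91,125,69] [600,193] [426,66] → 4 tapes.
Total size 2491 GB; any packing needs at least ⌈2491/800⌉ = 4 tapes.
So 4 is already optimal.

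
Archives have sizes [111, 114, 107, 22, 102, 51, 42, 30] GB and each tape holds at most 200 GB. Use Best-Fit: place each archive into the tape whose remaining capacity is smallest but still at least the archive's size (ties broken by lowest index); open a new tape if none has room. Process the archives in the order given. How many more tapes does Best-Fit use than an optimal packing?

Best-Fit: [111,42,30] [114,22,51] [107] [102] → 4 tapes.
4 archives exceed 100 GB (half the capacity), and no two of those can share a tape, so at least 4 tapes are needed.
So 4 is already optimal.

0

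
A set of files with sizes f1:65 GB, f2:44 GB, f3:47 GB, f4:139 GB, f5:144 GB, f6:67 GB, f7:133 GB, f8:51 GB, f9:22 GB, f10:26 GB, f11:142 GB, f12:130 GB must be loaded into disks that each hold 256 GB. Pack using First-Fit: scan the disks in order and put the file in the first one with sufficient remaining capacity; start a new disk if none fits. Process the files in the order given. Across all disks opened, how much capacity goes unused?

526

f1 (65 GB) → disk 1 (remaining 191 GB)
f2 (44 GB) → disk 1 (remaining 147 GB)
f3 (47 GB) → disk 1 (remaining 100 GB)
f4 (139 GB) → disk 2 (remaining 117 GB)
f5 (144 GB) → disk 3 (remaining 112 GB)
f6 (67 GB) → disk 1 (remaining 33 GB)
f7 (133 GB) → disk 4 (remaining 123 GB)
f8 (51 GB) → disk 2 (remaining 66 GB)
f9 (22 GB) → disk 1 (remaining 11 GB)
f10 (26 GB) → disk 2 (remaining 40 GB)
f11 (142 GB) → disk 5 (remaining 114 GB)
f12 (130 GB) → disk 6 (remaining 126 GB)
6 disks × 256 GB = 1536 GB; used 1010 GB; unused 526 GB.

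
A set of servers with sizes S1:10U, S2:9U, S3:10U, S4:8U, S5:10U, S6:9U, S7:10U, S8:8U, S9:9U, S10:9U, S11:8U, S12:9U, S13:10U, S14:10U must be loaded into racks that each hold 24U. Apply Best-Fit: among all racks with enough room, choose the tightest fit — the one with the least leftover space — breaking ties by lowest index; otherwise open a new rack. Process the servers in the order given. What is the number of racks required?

rack 1: place S1 (10U), 14U left
rack 1: place S2 (9U), 5U left
rack 2: place S3 (10U), 14U left
rack 2: place S4 (8U), 6U left
rack 3: place S5 (10U), 14U left
rack 3: place S6 (9U), 5U left
rack 4: place S7 (10U), 14U left
rack 4: place S8 (8U), 6U left
rack 5: place S9 (9U), 15U left
rack 5: place S10 (9U), 6U left
rack 6: place S11 (8U), 16U left
rack 6: place S12 (9U), 7U left
rack 7: place S13 (10U), 14U left
rack 7: place S14 (10U), 4U left
Final racks: [10,9] [10,8] [10,9] [10,8] [9,9] [8,9] [10,10].

7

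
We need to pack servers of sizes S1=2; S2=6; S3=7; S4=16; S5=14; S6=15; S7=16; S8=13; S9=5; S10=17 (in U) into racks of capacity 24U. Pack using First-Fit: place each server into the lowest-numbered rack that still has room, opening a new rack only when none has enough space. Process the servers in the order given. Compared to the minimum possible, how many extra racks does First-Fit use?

1

First-Fit: [2,6,7,5] [16] [14] [15] [16] [13] [17] → 7 racks.
6 servers exceed 12U (half the capacity), and no two of those can share a rack, so at least 6 racks are needed.
An optimal packing achieves that bound: [17,7] [16,6,2] [16,5] [15] [14] [13] → 6 racks.
Excess: 7 − 6 = 1.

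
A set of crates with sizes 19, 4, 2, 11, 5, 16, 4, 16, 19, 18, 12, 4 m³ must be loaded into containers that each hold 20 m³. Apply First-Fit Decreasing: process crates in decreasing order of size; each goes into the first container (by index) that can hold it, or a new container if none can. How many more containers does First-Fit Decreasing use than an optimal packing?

0

First-Fit Decreasing: [19] [19] [18,2] [16,4] [16,4] [12,5] [11,4] → 7 containers.
Total size 130 m³; any packing needs at least ⌈130/20⌉ = 7 containers.
So 7 is already optimal.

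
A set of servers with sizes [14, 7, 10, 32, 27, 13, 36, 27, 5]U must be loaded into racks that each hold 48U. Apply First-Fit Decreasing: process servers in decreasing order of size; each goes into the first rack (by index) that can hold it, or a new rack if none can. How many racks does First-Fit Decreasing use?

Sorted descending: 36, 32, 27, 27, 14, 13, 10, 7, 5.
rack 1: place 36U, 12U left
rack 2: place 32U, 16U left
rack 3: place 27U, 21U left
rack 4: place 27U, 21U left
rack 2: place 14U, 2U left
rack 3: place 13U, 8U left
rack 1: place 10U, 2U left
rack 3: place 7U, 1U left
rack 4: place 5U, 16U left
Final racks: [36,10] [32,14] [27,13,7] [27,5].

4 racks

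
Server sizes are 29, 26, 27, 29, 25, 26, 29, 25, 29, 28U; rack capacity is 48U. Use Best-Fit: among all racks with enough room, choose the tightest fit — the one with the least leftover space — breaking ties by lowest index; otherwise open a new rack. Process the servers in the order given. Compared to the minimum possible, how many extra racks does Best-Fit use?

0

Best-Fit: [29] [26] [27] [29] [25] [26] [29] [25] [29] [28] → 10 racks.
10 servers exceed 24U (half the capacity), and no two of those can share a rack, so at least 10 racks are needed.
So 10 is already optimal.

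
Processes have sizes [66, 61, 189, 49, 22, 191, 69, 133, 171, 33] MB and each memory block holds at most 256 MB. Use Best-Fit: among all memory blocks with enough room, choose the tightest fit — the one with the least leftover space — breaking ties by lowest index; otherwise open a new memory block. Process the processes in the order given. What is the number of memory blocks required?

5 memory blocks

66 MB → memory block 1 (remaining 190 MB)
61 MB → memory block 1 (remaining 129 MB)
189 MB → memory block 2 (remaining 67 MB)
49 MB → memory block 2 (remaining 18 MB)
22 MB → memory block 1 (remaining 107 MB)
191 MB → memory block 3 (remaining 65 MB)
69 MB → memory block 1 (remaining 38 MB)
133 MB → memory block 4 (remaining 123 MB)
171 MB → memory block 5 (remaining 85 MB)
33 MB → memory block 1 (remaining 5 MB)
Final memory blocks: [66,61,22,69,33] [189,49] [191] [133] [171].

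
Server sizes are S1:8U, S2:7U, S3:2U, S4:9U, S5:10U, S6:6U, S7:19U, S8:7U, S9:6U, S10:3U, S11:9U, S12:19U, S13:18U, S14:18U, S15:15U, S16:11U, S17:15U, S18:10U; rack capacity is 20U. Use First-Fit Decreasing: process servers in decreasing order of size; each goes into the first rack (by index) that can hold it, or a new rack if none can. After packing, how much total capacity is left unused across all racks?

Sorted descending: 19, 19, 18, 18, 15, 15, 11, 10, 10, 9, 9, 8, 7, 7, 6, 6, 3, 2.
rack 1: place 19U, 1U left
rack 2: place 19U, 1U left
rack 3: place 18U, 2U left
rack 4: place 18U, 2U left
rack 5: place 15U, 5U left
rack 6: place 15U, 5U left
rack 7: place 11U, 9U left
rack 8: place 10U, 10U left
rack 8: place 10U, 0U left
rack 7: place 9U, 0U left
rack 9: place 9U, 11U left
rack 9: place 8U, 3U left
rack 10: place 7U, 13U left
rack 10: place 7U, 6U left
rack 10: place 6U, 0U left
rack 11: place 6U, 14U left
rack 5: place 3U, 2U left
rack 3: place 2U, 0U left
11 racks × 20U = 220U; used 192U; unused 28U.

28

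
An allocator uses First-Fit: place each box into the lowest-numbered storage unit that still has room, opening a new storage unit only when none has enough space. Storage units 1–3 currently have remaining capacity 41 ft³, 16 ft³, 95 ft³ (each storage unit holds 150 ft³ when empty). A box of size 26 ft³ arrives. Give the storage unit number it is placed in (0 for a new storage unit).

Storage units with room: storage unit 1 (41 ft³), storage unit 3 (95 ft³).
The first with room is storage unit 1.

1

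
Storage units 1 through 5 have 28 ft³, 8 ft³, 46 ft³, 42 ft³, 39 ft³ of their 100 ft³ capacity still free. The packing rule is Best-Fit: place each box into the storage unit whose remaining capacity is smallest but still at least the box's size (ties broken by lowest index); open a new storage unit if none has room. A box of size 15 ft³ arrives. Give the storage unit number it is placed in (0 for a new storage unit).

Storage units with room: storage unit 1 (28 ft³), storage unit 3 (46 ft³), storage unit 4 (42 ft³), storage unit 5 (39 ft³).
Tightest fit is storage unit 1 with 28 ft³ free.

1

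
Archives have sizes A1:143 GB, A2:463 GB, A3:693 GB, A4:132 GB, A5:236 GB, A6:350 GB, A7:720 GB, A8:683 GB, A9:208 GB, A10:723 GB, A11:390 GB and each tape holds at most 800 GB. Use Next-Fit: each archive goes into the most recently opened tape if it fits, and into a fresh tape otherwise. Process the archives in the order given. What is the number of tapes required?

8

Put A1 (143 GB) in tape 1; 657 GB remain.
Put A2 (463 GB) in tape 1; 194 GB remain.
Put A3 (693 GB) in tape 2; 107 GB remain.
Put A4 (132 GB) in tape 3; 668 GB remain.
Put A5 (236 GB) in tape 3; 432 GB remain.
Put A6 (350 GB) in tape 3; 82 GB remain.
Put A7 (720 GB) in tape 4; 80 GB remain.
Put A8 (683 GB) in tape 5; 117 GB remain.
Put A9 (208 GB) in tape 6; 592 GB remain.
Put A10 (723 GB) in tape 7; 77 GB remain.
Put A11 (390 GB) in tape 8; 410 GB remain.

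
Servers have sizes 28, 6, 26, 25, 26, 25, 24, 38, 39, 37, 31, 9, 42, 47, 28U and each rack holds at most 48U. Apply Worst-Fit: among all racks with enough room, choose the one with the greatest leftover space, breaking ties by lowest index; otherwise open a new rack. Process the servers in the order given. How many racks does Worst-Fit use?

28U → rack 1 (remaining 20U)
6U → rack 1 (remaining 14U)
26U → rack 2 (remaining 22U)
25U → rack 3 (remaining 23U)
26U → rack 4 (remaining 22U)
25U → rack 5 (remaining 23U)
24U → rack 6 (remaining 24U)
38U → rack 7 (remaining 10U)
39U → rack 8 (remaining 9U)
37U → rack 9 (remaining 11U)
31U → rack 10 (remaining 17U)
9U → rack 6 (remaining 15U)
42U → rack 11 (remaining 6U)
47U → rack 12 (remaining 1U)
28U → rack 13 (remaining 20U)

13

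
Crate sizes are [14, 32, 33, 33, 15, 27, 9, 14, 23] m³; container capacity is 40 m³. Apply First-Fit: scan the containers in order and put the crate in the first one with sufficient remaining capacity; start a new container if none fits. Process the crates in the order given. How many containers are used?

6 containers

Put 14 m³ in container 1; 26 m³ remain.
Put 32 m³ in container 2; 8 m³ remain.
Put 33 m³ in container 3; 7 m³ remain.
Put 33 m³ in container 4; 7 m³ remain.
Put 15 m³ in container 1; 11 m³ remain.
Put 27 m³ in container 5; 13 m³ remain.
Put 9 m³ in container 1; 2 m³ remain.
Put 14 m³ in container 6; 26 m³ remain.
Put 23 m³ in container 6; 3 m³ remain.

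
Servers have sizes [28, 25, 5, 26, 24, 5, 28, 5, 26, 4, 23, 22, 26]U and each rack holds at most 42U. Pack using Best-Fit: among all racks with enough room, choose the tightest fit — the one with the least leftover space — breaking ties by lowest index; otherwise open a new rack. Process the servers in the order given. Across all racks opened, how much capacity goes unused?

131

28U → rack 1 (remaining 14U)
25U → rack 2 (remaining 17U)
5U → rack 1 (remaining 9U)
26U → rack 3 (remaining 16U)
24U → rack 4 (remaining 18U)
5U → rack 1 (remaining 4U)
28U → rack 5 (remaining 14U)
5U → rack 5 (remaining 9U)
26U → rack 6 (remaining 16U)
4U → rack 1 (remaining 0U)
23U → rack 7 (remaining 19U)
22U → rack 8 (remaining 20U)
26U → rack 9 (remaining 16U)
9 racks × 42U = 378U; used 247U; unused 131U.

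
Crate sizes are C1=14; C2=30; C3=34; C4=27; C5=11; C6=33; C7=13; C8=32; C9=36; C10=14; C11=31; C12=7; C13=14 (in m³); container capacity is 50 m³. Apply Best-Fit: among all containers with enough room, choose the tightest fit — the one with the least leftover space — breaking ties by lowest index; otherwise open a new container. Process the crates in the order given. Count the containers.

Put C1 (14 m³) in container 1; 36 m³ remain.
Put C2 (30 m³) in container 1; 6 m³ remain.
Put C3 (34 m³) in container 2; 16 m³ remain.
Put C4 (27 m³) in container 3; 23 m³ remain.
Put C5 (11 m³) in container 2; 5 m³ remain.
Put C6 (33 m³) in container 4; 17 m³ remain.
Put C7 (13 m³) in container 4; 4 m³ remain.
Put C8 (32 m³) in container 5; 18 m³ remain.
Put C9 (36 m³) in container 6; 14 m³ remain.
Put C10 (14 m³) in container 6; 0 m³ remain.
Put C11 (31 m³) in container 7; 19 m³ remain.
Put C12 (7 m³) in container 5; 11 m³ remain.
Put C13 (14 m³) in container 7; 5 m³ remain.
Final containers: [14,30] [34,11] [27] [33,13] [32,7] [36,14] [31,14].

7 containers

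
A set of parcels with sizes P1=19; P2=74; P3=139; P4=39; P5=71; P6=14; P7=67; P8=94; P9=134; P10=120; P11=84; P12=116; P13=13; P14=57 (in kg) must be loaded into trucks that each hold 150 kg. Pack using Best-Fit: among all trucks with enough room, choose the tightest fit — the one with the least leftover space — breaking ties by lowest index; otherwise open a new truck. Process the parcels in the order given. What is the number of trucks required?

8 trucks

Put P1 (19 kg) in truck 1; 131 kg remain.
Put P2 (74 kg) in truck 1; 57 kg remain.
Put P3 (139 kg) in truck 2; 11 kg remain.
Put P4 (39 kg) in truck 1; 18 kg remain.
Put P5 (71 kg) in truck 3; 79 kg remain.
Put P6 (14 kg) in truck 1; 4 kg remain.
Put P7 (67 kg) in truck 3; 12 kg remain.
Put P8 (94 kg) in truck 4; 56 kg remain.
Put P9 (134 kg) in truck 5; 16 kg remain.
Put P10 (120 kg) in truck 6; 30 kg remain.
Put P11 (84 kg) in truck 7; 66 kg remain.
Put P12 (116 kg) in truck 8; 34 kg remain.
Put P13 (13 kg) in truck 5; 3 kg remain.
Put P14 (57 kg) in truck 7; 9 kg remain.
Final trucks: [19,74,39,14] [139] [71,67] [94] [134,13] [120] [84,57] [116].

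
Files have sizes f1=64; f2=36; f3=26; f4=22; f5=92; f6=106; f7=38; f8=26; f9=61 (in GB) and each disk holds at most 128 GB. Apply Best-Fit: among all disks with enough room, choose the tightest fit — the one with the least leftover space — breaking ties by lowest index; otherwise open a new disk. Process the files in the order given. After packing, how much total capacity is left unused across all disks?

41

Put f1 (64 GB) in disk 1; 64 GB remain.
Put f2 (36 GB) in disk 1; 28 GB remain.
Put f3 (26 GB) in disk 1; 2 GB remain.
Put f4 (22 GB) in disk 2; 106 GB remain.
Put f5 (92 GB) in disk 2; 14 GB remain.
Put f6 (106 GB) in disk 3; 22 GB remain.
Put f7 (38 GB) in disk 4; 90 GB remain.
Put f8 (26 GB) in disk 4; 64 GB remain.
Put f9 (61 GB) in disk 4; 3 GB remain.
4 disks × 128 GB = 512 GB; used 471 GB; unused 41 GB.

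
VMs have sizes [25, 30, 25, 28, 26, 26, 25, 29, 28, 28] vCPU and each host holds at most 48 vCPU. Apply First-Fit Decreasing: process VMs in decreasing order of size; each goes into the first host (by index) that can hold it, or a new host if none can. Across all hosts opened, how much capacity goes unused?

210

Sorted descending: 30, 29, 28, 28, 28, 26, 26, 25, 25, 25.
30 vCPU → host 1 (remaining 18 vCPU)
29 vCPU → host 2 (remaining 19 vCPU)
28 vCPU → host 3 (remaining 20 vCPU)
28 vCPU → host 4 (remaining 20 vCPU)
28 vCPU → host 5 (remaining 20 vCPU)
26 vCPU → host 6 (remaining 22 vCPU)
26 vCPU → host 7 (remaining 22 vCPU)
25 vCPU → host 8 (remaining 23 vCPU)
25 vCPU → host 9 (remaining 23 vCPU)
25 vCPU → host 10 (remaining 23 vCPU)
10 hosts × 48 vCPU = 480 vCPU; used 270 vCPU; unused 210 vCPU.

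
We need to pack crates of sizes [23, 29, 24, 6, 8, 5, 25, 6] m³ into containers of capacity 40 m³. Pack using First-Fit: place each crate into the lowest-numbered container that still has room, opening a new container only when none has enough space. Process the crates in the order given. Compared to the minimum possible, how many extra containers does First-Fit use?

First-Fit: [23,6,8] [29,5,6] [24] [25] → 4 containers.
Total size 126 m³; any packing needs at least ⌈126/40⌉ = 4 containers.
So 4 is already optimal.

0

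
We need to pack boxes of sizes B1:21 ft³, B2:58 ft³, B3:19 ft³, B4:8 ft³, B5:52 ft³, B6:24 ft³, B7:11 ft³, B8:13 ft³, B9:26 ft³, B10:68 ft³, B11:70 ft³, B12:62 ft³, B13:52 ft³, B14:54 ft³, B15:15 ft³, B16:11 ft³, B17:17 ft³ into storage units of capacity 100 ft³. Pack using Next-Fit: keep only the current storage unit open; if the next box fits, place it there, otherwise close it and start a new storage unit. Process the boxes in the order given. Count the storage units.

8 storage units

B1 (21 ft³) → storage unit 1 (remaining 79 ft³)
B2 (58 ft³) → storage unit 1 (remaining 21 ft³)
B3 (19 ft³) → storage unit 1 (remaining 2 ft³)
B4 (8 ft³) → storage unit 2 (remaining 92 ft³)
B5 (52 ft³) → storage unit 2 (remaining 40 ft³)
B6 (24 ft³) → storage unit 2 (remaining 16 ft³)
B7 (11 ft³) → storage unit 2 (remaining 5 ft³)
B8 (13 ft³) → storage unit 3 (remaining 87 ft³)
B9 (26 ft³) → storage unit 3 (remaining 61 ft³)
B10 (68 ft³) → storage unit 4 (remaining 32 ft³)
B11 (70 ft³) → storage unit 5 (remaining 30 ft³)
B12 (62 ft³) → storage unit 6 (remaining 38 ft³)
B13 (52 ft³) → storage unit 7 (remaining 48 ft³)
B14 (54 ft³) → storage unit 8 (remaining 46 ft³)
B15 (15 ft³) → storage unit 8 (remaining 31 ft³)
B16 (11 ft³) → storage unit 8 (remaining 20 ft³)
B17 (17 ft³) → storage unit 8 (remaining 3 ft³)
Final storage units: [21,58,19] [8,52,24,11] [13,26] [68] [70] [62] [52] [54,15,11,17].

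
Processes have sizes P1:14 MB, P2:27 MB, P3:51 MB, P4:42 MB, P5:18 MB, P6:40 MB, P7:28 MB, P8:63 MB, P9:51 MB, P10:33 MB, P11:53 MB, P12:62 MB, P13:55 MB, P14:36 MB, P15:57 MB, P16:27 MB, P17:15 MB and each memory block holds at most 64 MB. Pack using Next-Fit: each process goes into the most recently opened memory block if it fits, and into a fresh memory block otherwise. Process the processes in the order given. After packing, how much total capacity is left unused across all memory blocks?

P1 (14 MB) → memory block 1 (remaining 50 MB)
P2 (27 MB) → memory block 1 (remaining 23 MB)
P3 (51 MB) → memory block 2 (remaining 13 MB)
P4 (42 MB) → memory block 3 (remaining 22 MB)
P5 (18 MB) → memory block 3 (remaining 4 MB)
P6 (40 MB) → memory block 4 (remaining 24 MB)
P7 (28 MB) → memory block 5 (remaining 36 MB)
P8 (63 MB) → memory block 6 (remaining 1 MB)
P9 (51 MB) → memory block 7 (remaining 13 MB)
P10 (33 MB) → memory block 8 (remaining 31 MB)
P11 (53 MB) → memory block 9 (remaining 11 MB)
P12 (62 MB) → memory block 10 (remaining 2 MB)
P13 (55 MB) → memory block 11 (remaining 9 MB)
P14 (36 MB) → memory block 12 (remaining 28 MB)
P15 (57 MB) → memory block 13 (remaining 7 MB)
P16 (27 MB) → memory block 14 (remaining 37 MB)
P17 (15 MB) → memory block 14 (remaining 22 MB)
14 memory blocks × 64 MB = 896 MB; used 672 MB; unused 224 MB.

224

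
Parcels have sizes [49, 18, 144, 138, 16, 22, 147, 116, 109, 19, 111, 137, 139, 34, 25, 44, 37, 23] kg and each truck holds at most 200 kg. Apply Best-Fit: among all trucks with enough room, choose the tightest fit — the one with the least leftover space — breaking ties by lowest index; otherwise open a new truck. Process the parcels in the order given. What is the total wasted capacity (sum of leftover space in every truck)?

272

truck 1: place 49 kg, 151 kg left
truck 1: place 18 kg, 133 kg left
truck 2: place 144 kg, 56 kg left
truck 3: place 138 kg, 62 kg left
truck 2: place 16 kg, 40 kg left
truck 2: place 22 kg, 18 kg left
truck 4: place 147 kg, 53 kg left
truck 1: place 116 kg, 17 kg left
truck 5: place 109 kg, 91 kg left
truck 4: place 19 kg, 34 kg left
truck 6: place 111 kg, 89 kg left
truck 7: place 137 kg, 63 kg left
truck 8: place 139 kg, 61 kg left
truck 4: place 34 kg, 0 kg left
truck 8: place 25 kg, 36 kg left
truck 3: place 44 kg, 18 kg left
truck 7: place 37 kg, 26 kg left
truck 7: place 23 kg, 3 kg left
8 trucks × 200 kg = 1600 kg; used 1328 kg; unused 272 kg.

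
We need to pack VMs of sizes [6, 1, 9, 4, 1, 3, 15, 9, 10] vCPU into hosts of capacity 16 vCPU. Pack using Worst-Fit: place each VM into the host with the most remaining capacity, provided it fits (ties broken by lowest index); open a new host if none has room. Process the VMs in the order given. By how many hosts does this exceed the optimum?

Worst-Fit: [6,1,9] [4,1,3] [15] [9] [10] → 5 hosts.
Total size 58 vCPU; any packing needs at least ⌈58/16⌉ = 4 hosts.
An optimal packing achieves that bound: [15,1] [10,6] [9,4,3] [9,1] → 4 hosts.
Excess: 5 − 4 = 1.

1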